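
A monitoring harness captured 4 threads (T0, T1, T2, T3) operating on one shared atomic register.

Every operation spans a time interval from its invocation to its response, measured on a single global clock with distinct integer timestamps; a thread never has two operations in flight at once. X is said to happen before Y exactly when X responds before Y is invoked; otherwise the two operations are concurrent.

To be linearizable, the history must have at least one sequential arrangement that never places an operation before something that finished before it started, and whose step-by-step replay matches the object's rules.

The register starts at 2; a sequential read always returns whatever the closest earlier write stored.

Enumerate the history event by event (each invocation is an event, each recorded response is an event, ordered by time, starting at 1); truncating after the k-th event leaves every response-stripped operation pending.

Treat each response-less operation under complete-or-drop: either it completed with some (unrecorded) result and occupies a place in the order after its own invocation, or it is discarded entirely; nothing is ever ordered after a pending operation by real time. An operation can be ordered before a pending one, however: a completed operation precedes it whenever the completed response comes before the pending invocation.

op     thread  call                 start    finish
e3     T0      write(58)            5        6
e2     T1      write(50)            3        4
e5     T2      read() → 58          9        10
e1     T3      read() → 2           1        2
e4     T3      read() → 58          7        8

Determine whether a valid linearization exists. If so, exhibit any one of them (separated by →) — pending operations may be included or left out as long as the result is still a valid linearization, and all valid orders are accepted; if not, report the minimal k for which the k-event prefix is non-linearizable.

linearizable — witness: e1 → e2 → e3 → e4 → e5

1. e1 read() → 2, leaving value 2
2. e2 write(50), leaving value 50
3. e3 write(58), leaving value 58
4. e4 read() → 58, leaving value 58
5. e5 read() → 58, leaving value 58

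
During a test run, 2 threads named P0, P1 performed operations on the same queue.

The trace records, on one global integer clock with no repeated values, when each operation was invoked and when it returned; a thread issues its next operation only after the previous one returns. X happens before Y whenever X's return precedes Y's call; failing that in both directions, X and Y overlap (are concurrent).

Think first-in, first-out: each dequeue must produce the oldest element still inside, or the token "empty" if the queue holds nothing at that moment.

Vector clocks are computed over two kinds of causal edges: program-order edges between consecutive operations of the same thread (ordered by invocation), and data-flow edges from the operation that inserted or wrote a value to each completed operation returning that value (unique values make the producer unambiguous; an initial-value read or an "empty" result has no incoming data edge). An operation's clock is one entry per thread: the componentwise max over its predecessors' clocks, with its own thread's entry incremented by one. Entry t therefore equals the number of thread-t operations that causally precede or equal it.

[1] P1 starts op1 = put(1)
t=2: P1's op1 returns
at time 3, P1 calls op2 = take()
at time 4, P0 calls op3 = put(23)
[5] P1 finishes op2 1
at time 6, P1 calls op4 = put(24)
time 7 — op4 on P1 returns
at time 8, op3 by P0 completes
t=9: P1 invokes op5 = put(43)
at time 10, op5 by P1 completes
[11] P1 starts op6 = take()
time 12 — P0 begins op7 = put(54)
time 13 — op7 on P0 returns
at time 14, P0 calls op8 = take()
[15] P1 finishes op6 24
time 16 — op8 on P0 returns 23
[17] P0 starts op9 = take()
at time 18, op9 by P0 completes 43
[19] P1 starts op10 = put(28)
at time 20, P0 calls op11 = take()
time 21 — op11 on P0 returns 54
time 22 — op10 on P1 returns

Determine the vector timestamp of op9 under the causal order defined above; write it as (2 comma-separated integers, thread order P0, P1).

op1 (invocation 1): nothing precedes it; P1's component alone gives (0, 1)
op3 (invocation 4): nothing precedes it; P0's component alone gives (1, 0)
invoked at 3, op2 merges VC(op1)=(0, 1) and bumps P1's slot → (0, 2)
invoked at 12, op7 merges VC(op3)=(1, 0) and bumps P0's slot → (2, 0)
invoked at 6, op4 merges VC(op2)=(0, 2) and bumps P1's slot → (0, 3)
invoked at 14, op8 merges VC(op3)=(1, 0), VC(op7)=(2, 0) and bumps P0's slot → (3, 0)
invoked at 9, op5 merges VC(op4)=(0, 3) and bumps P1's slot → (0, 4)
invoked at 11, op6 merges VC(op4)=(0, 3), VC(op5)=(0, 4) and bumps P1's slot → (0, 5)
invoked at 19, op10 merges VC(op6)=(0, 5) and bumps P1's slot → (0, 6)
invoked at 17, op9 merges VC(op5)=(0, 4), VC(op8)=(3, 0) and bumps P0's slot → (4, 4)
invoked at 20, op11 merges VC(op7)=(2, 0), VC(op9)=(4, 4) and bumps P0's slot → (5, 4)
target: VC(op9) = (4, 4)

(4, 4)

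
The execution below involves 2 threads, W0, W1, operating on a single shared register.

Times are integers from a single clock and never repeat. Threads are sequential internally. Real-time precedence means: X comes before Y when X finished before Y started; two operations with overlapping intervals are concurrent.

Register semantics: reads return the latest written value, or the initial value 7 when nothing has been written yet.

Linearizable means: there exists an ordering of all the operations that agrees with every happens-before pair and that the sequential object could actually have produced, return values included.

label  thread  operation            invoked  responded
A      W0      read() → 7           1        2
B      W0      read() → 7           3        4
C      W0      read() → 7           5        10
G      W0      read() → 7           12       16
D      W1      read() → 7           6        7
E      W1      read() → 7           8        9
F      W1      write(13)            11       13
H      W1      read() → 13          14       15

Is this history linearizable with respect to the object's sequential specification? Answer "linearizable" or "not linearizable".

witness order: A, B, C, D, E, G, F, H
1. A read() → 7, leaving value 7
2. B read() → 7, leaving value 7
3. C read() → 7, leaving value 7
4. D read() → 7, leaving value 7
5. E read() → 7, leaving value 7
6. G read() → 7, leaving value 7
7. F write(13), leaving value 13
8. H read() → 13, leaving value 13

linearizable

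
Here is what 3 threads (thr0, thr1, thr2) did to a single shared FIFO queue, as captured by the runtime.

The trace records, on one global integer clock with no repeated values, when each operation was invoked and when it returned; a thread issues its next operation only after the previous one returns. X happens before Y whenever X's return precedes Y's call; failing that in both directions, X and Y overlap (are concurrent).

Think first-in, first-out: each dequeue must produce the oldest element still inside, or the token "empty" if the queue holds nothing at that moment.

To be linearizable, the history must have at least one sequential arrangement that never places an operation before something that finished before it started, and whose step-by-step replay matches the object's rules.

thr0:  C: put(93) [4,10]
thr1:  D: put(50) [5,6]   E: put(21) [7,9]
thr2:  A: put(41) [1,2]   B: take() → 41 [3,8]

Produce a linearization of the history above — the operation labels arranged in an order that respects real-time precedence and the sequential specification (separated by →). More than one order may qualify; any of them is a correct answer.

A → B → C → D → E

after step 1 (A put(41)): queue <41>
after step 2 (B take() → 41): queue <>
after step 3 (C put(93)): queue <93>
after step 4 (D put(50)): queue <93,50>
after step 5 (E put(21)): queue <93,50,21>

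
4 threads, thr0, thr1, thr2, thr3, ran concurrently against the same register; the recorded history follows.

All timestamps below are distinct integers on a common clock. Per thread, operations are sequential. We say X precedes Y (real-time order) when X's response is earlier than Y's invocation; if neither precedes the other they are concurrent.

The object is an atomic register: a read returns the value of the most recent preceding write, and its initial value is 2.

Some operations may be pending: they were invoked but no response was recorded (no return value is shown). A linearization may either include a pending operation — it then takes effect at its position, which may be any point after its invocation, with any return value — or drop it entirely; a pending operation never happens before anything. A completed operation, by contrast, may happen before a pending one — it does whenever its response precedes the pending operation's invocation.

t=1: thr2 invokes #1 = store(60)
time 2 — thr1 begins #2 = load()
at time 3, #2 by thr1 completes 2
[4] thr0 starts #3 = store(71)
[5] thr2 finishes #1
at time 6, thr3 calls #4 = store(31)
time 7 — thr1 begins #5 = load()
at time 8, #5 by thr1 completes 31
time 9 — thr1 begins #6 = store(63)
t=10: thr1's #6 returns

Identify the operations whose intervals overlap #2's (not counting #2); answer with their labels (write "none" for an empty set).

#1

#2 spans [2,3]; an op avoiding the whole window 2..3 is ordered, any other is concurrent
#1 [1,5]: concurrent
#3 [4,…): after
#4 [6,…): after
#5 [7,8]: after
#6 [9,10]: after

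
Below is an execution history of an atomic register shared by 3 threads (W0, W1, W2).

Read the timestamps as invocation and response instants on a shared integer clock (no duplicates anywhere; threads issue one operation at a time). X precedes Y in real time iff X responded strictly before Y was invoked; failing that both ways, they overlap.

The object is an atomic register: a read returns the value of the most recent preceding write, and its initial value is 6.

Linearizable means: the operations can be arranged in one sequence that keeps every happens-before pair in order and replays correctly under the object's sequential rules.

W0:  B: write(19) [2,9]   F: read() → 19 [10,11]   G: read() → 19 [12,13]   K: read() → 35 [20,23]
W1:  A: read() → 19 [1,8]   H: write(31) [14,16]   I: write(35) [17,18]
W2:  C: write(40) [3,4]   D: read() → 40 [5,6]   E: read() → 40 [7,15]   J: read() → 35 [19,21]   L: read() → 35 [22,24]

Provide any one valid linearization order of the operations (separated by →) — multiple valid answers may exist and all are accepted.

after step 1 (C write(40)): value 40
after step 2 (D read() → 40): value 40
after step 3 (E read() → 40): value 40
after step 4 (B write(19)): value 19
after step 5 (A read() → 19): value 19
after step 6 (F read() → 19): value 19
after step 7 (G read() → 19): value 19
after step 8 (H write(31)): value 31
after step 9 (I write(35)): value 35
after step 10 (J read() → 35): value 35
after step 11 (K read() → 35): value 35
after step 12 (L read() → 35): value 35

C → D → E → B → A → F → G → H → I → J → K → L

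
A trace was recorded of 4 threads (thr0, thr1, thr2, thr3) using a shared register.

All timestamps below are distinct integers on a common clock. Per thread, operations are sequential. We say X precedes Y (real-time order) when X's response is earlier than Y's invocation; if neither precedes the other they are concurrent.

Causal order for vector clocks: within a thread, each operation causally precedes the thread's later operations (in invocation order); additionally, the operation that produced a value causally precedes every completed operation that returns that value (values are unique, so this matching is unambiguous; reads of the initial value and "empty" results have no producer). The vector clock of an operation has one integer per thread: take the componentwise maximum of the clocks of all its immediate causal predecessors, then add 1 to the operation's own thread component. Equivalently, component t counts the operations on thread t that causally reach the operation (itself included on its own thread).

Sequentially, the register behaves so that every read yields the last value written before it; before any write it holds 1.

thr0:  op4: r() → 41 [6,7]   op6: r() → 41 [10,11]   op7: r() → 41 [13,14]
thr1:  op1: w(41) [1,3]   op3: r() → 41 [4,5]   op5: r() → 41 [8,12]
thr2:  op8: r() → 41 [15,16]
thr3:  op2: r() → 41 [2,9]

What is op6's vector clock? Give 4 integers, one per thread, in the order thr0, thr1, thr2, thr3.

(2, 1, 0, 0)

VC(op1, invoked at 1): no causal predecessors; +1 on thr1 → (0, 1, 0, 0)
invoked at 2, op2 merges VC(op1)=(0, 1, 0, 0) and bumps thr3's slot → (0, 1, 0, 1)
invoked at 15, op8 merges VC(op1)=(0, 1, 0, 0) and bumps thr2's slot → (0, 1, 1, 0)
invoked at 4, op3 merges VC(op1)=(0, 1, 0, 0) and bumps thr1's slot → (0, 2, 0, 0)
invoked at 6, op4 merges VC(op1)=(0, 1, 0, 0) and bumps thr0's slot → (1, 1, 0, 0)
invoked at 8, op5 merges VC(op1)=(0, 1, 0, 0), VC(op3)=(0, 2, 0, 0) and bumps thr1's slot → (0, 3, 0, 0)
invoked at 10, op6 merges VC(op1)=(0, 1, 0, 0), VC(op4)=(1, 1, 0, 0) and bumps thr0's slot → (2, 1, 0, 0)
invoked at 13, op7 merges VC(op1)=(0, 1, 0, 0), VC(op6)=(2, 1, 0, 0) and bumps thr0's slot → (3, 1, 0, 0)
target: VC(op6) = (2, 1, 0, 0)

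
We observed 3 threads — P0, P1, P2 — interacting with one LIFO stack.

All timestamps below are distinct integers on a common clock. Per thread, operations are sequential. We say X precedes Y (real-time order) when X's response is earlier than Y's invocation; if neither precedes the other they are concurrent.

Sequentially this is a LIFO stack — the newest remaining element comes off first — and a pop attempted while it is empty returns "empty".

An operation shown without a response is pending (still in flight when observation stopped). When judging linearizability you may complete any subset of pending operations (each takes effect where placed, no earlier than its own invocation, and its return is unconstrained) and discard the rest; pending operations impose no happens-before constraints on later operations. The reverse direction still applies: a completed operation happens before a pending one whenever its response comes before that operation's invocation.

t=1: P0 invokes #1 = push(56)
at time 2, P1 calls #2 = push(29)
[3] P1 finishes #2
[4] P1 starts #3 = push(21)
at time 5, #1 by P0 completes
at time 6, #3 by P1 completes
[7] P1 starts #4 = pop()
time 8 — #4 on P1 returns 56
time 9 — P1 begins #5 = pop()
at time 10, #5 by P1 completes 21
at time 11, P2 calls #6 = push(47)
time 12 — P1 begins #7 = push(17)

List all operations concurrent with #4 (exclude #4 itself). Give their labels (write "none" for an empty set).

none

concurrent with #4 ([7,8]): every op whose interval crosses 7..8
#1 [1,5]: before
#2 [2,3]: before
#3 [4,6]: before
#5 [9,10]: after
#6 [11,…): after
#7 [12,…): after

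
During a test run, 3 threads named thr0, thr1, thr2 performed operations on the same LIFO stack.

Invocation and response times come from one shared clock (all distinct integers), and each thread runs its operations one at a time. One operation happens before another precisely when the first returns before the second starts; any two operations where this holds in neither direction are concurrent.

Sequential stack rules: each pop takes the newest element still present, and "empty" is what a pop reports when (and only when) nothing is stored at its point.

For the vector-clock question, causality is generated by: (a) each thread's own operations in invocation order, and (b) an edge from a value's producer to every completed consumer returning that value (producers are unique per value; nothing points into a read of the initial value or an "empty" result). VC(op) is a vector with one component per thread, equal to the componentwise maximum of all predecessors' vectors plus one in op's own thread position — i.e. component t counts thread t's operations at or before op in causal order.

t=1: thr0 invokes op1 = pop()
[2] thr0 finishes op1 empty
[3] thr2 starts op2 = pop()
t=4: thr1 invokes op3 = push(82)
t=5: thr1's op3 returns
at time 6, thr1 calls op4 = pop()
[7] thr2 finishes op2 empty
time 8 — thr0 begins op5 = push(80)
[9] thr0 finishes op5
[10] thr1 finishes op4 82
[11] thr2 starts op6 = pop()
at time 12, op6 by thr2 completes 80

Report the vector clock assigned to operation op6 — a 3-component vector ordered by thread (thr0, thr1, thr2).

op2 (invocation 3): nothing precedes it; thr2's component alone gives (0, 0, 1)
op3 (invocation 4): nothing precedes it; thr1's component alone gives (0, 1, 0)
op1 (invocation 1): nothing precedes it; thr0's component alone gives (1, 0, 0)
invoked at 6, op4 merges VC(op3)=(0, 1, 0) and bumps thr1's slot → (0, 2, 0)
invoked at 8, op5 merges VC(op1)=(1, 0, 0) and bumps thr0's slot → (2, 0, 0)
invoked at 11, op6 merges VC(op2)=(0, 0, 1), VC(op5)=(2, 0, 0) and bumps thr2's slot → (2, 0, 2)
target: VC(op6) = (2, 0, 2)

(2, 0, 2)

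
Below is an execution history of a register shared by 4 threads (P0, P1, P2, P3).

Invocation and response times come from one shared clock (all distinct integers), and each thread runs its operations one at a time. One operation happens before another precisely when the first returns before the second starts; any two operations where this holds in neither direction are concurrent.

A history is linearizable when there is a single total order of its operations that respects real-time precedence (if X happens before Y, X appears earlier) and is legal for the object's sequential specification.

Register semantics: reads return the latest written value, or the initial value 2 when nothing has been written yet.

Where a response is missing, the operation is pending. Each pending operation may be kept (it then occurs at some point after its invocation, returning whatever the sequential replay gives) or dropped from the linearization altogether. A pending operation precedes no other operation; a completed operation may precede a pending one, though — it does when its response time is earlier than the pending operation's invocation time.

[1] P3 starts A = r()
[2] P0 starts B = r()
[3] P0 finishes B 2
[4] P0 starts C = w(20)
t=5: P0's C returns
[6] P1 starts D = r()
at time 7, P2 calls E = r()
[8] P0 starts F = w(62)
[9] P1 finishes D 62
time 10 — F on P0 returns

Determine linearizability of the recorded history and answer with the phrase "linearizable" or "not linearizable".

a witness: A, B, C, E, F, D
after step 1 (A r() (pending, included)): value 2
after step 2 (B r() → 2): value 2
after step 3 (C w(20)): value 20
after step 4 (E r() (pending, included)): value 20
after step 5 (F w(62)): value 62
after step 6 (D r() → 62): value 62

linearizable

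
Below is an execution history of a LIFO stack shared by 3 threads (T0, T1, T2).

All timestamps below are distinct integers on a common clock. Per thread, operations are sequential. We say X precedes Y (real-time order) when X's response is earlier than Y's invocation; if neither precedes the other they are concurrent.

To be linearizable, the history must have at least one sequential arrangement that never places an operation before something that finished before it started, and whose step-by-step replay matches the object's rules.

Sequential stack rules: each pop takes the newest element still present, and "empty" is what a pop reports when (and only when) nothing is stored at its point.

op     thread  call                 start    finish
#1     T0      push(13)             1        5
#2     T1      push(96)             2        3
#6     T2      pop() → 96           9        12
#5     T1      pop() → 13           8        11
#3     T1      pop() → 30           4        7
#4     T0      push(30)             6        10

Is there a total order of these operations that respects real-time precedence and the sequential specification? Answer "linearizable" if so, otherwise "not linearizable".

a witness: #1, #2, #4, #3, #6, #5
step 1: #1 push(13) — stack <13>
step 2: #2 push(96) — stack <13,96>
step 3: #4 push(30) — stack <13,96,30>
step 4: #3 pop() → 30 — stack <13,96>
step 5: #6 pop() → 96 — stack <13>
step 6: #5 pop() → 13 — stack <>

linearizable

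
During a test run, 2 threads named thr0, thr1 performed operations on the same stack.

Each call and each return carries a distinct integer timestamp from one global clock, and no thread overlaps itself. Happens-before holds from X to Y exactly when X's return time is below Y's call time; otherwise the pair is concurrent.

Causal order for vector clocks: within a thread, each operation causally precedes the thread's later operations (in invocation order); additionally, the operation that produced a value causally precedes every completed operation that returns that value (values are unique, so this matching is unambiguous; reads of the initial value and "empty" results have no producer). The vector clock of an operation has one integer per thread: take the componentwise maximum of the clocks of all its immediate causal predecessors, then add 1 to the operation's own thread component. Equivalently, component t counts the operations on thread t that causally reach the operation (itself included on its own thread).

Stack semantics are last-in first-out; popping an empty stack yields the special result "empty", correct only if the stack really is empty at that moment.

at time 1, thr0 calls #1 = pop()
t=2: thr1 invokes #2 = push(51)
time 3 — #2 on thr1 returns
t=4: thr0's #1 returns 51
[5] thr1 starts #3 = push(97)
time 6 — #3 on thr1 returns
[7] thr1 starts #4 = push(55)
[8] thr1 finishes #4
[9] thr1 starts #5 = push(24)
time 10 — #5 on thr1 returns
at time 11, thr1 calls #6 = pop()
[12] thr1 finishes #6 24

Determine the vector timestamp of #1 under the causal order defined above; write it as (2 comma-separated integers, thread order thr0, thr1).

#2, invoked 2, has no incoming edges; only thr1's bump applies → (0, 1)
#3, invoked 5, takes VC(#2)=(0, 1) under max, adds 1 for thr1 → (0, 2)
#1, invoked 1, takes VC(#2)=(0, 1) under max, adds 1 for thr0 → (1, 1)
#4, invoked 7, takes VC(#3)=(0, 2) under max, adds 1 for thr1 → (0, 3)
#5, invoked 9, takes VC(#4)=(0, 3) under max, adds 1 for thr1 → (0, 4)
#6, invoked 11, takes VC(#5)=(0, 4) under max, adds 1 for thr1 → (0, 5)
target: VC(#1) = (1, 1)

(1, 1)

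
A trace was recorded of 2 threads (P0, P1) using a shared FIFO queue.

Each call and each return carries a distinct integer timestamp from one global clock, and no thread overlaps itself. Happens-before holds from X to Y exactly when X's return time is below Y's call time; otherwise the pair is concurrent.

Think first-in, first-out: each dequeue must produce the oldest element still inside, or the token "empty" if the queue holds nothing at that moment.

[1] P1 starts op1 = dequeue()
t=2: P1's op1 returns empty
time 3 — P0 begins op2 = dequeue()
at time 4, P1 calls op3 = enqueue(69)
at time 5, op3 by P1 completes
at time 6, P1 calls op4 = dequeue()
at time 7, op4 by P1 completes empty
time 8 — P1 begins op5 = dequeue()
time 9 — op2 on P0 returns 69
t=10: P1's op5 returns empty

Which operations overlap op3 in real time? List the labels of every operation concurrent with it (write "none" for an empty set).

op2

op3 spans [4,5]: anything still running between times 4 and 5 counts as concurrent
op1 [1,2]: before
op2 [3,9]: concurrent
op4 [6,7]: after
op5 [8,10]: after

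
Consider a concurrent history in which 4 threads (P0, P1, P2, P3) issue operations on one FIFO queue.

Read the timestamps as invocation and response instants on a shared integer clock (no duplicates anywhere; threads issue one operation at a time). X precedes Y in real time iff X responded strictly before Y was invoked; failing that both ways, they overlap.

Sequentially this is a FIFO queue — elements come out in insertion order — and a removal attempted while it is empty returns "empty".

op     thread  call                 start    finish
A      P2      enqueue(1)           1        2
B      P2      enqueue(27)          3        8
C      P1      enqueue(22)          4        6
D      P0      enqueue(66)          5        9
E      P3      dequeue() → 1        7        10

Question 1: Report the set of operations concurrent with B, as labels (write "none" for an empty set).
C, D, E

overlap test against B [3,8]: concurrent iff the interval meets 3..8
A [1,2]: before
C [4,6]: concurrent
D [5,9]: concurrent
E [7,10]: concurrent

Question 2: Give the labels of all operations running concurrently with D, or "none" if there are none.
B, C, E

D runs from 5 to 9; window-overlapping ops are concurrent
A [1,2]: before
B [3,8]: concurrent
C [4,6]: concurrent
E [7,10]: concurrent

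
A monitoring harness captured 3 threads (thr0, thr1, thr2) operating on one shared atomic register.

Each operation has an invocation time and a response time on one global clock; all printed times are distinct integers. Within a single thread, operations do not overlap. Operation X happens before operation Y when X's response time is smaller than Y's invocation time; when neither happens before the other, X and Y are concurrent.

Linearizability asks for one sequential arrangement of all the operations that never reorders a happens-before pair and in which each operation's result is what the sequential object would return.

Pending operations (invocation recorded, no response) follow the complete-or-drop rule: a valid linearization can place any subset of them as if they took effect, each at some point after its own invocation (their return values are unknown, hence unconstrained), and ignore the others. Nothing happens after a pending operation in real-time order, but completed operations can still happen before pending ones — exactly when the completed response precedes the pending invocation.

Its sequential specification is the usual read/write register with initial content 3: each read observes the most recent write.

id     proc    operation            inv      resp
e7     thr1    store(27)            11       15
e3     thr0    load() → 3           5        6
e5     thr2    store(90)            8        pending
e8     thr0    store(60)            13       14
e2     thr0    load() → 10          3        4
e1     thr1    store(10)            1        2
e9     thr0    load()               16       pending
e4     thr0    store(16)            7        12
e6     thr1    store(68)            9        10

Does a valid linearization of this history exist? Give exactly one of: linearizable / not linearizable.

not linearizable

cut after 5 events: linearizable; cut after 6 events (e3 responds, time 6): not linearizable
a single order respects real time; the 3 completed atomic register operations fail replay along it
sample order e1, e2, e3 stalls at step 3 — e3 load() → 3 has no legal effect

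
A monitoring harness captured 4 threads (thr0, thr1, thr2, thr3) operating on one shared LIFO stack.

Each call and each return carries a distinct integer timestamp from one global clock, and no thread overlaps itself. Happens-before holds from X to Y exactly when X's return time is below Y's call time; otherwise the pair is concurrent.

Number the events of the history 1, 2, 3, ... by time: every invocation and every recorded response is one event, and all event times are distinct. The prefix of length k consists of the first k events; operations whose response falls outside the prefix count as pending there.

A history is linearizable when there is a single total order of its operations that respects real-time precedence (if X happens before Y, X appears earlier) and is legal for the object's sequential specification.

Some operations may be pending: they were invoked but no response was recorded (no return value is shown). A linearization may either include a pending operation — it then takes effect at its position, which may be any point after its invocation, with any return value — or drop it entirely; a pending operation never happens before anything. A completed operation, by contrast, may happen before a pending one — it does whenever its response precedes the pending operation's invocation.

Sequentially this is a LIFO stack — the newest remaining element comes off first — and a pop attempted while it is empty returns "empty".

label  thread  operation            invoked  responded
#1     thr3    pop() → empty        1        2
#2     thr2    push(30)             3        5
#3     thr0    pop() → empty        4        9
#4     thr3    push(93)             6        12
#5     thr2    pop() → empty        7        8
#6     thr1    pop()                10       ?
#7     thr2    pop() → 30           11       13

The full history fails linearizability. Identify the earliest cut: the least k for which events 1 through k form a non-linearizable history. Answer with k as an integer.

a valid linearization of events 1..8 exists, for instance #1, #2, #3, #5:
after step 1 (#1 pop() → empty): stack <>
after step 2 (#2 push(30)): stack <30>
after step 3 (#3 pop() (pending, included)): stack <>
after step 4 (#5 pop() → empty): stack <>
event 9 — #3's response, time 9 — after it, nothing linearizes
no escape via the 1 pending operation (#4): every completion choice fails
take #1, #2, #3, #5 (pending dropped): step 3 already fails, because #3 pop() → empty cannot occur there
take #1, #2, #5, #3 (pending dropped): step 3 already fails, because #5 pop() → empty cannot occur there

9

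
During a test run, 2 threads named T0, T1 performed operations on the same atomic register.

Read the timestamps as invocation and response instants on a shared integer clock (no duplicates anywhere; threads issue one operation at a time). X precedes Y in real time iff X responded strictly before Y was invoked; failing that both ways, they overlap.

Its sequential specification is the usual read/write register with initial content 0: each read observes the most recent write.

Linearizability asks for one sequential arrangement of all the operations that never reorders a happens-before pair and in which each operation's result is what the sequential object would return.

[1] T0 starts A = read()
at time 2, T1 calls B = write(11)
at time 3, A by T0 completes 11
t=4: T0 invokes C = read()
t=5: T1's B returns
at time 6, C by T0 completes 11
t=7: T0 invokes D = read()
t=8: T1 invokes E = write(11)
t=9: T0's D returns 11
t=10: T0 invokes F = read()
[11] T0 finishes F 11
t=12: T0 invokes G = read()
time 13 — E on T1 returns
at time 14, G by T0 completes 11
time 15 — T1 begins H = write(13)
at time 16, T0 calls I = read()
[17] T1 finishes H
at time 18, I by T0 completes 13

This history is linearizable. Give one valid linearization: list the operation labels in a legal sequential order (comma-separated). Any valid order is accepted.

B, A, C, D, E, F, G, H, I

after step 1 (B write(11)): value 11
after step 2 (A read() → 11): value 11
after step 3 (C read() → 11): value 11
after step 4 (D read() → 11): value 11
after step 5 (E write(11)): value 11
after step 6 (F read() → 11): value 11
after step 7 (G read() → 11): value 11
after step 8 (H write(13)): value 13
after step 9 (I read() → 13): value 13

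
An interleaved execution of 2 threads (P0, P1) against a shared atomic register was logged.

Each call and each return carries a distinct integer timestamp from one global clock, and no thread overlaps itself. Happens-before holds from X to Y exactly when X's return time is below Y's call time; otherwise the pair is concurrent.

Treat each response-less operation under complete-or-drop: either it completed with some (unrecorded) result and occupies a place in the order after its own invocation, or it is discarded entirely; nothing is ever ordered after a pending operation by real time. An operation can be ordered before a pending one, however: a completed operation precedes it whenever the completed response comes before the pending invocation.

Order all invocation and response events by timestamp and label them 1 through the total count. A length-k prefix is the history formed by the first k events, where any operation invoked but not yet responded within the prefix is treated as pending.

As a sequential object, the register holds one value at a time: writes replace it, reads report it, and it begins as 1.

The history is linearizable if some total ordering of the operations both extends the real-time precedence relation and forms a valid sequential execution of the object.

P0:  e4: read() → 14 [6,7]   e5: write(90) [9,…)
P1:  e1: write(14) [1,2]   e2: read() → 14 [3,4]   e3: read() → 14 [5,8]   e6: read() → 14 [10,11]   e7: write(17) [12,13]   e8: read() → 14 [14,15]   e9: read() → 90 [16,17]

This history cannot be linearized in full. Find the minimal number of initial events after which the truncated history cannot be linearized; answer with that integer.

events 1..14 are still linearizable — one witness is e1, e2, e3, e4, e6, e5, e7:
after step 1 (e1 write(14)): value 14
after step 2 (e2 read() → 14): value 14
after step 3 (e3 read() → 14): value 14
after step 4 (e4 read() → 14): value 14
after step 5 (e6 read() → 14): value 14
after step 6 (e5 write(90) (pending, included)): value 90
after step 7 (e7 write(17)): value 17
with event 15 included (e8 responding at time 15), all real-time-consistent orders fail
including or dropping the 1 pending operation (e5) in any combination fails
sample order e1, e2, e3, e4, e6, e7, e8 (pending dropped) stalls at step 7 — e8 read() → 14 has no legal effect
sample order e1, e2, e4, e3, e6, e7, e8 (pending dropped) stalls at step 7 — e8 read() → 14 has no legal effect

15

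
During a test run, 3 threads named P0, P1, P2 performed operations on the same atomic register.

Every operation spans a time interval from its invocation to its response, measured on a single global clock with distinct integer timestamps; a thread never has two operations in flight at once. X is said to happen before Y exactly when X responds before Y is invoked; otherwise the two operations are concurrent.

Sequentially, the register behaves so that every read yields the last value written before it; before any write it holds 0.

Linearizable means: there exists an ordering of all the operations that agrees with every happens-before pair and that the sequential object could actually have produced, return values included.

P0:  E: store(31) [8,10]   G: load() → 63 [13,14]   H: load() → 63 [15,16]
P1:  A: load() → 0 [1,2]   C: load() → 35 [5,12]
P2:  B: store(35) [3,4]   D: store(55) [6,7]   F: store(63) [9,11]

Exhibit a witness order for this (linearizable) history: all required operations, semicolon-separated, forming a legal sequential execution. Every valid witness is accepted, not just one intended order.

A; B; C; D; E; F; G; H

after step 1 (A load() → 0): value 0
after step 2 (B store(35)): value 35
after step 3 (C load() → 35): value 35
after step 4 (D store(55)): value 55
after step 5 (E store(31)): value 31
after step 6 (F store(63)): value 63
after step 7 (G load() → 63): value 63
after step 8 (H load() → 63): value 63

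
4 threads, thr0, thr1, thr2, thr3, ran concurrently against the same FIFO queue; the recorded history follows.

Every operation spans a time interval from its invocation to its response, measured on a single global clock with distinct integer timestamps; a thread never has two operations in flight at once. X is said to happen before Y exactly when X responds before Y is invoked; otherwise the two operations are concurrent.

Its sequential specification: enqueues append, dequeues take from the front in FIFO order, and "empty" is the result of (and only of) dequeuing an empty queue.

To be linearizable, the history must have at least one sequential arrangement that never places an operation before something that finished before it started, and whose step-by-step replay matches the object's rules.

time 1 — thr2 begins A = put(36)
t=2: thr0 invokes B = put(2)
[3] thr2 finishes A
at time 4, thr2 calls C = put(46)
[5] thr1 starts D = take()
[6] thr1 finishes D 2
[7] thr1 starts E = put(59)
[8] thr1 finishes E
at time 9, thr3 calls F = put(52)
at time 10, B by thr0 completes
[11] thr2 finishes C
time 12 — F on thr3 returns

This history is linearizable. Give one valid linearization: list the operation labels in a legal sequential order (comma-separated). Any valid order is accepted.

step 1: B put(2) — queue <2>
step 2: A put(36) — queue <2,36>
step 3: C put(46) — queue <2,36,46>
step 4: D take() → 2 — queue <36,46>
step 5: E put(59) — queue <36,46,59>
step 6: F put(52) — queue <36,46,59,52>

B, A, C, D, E, F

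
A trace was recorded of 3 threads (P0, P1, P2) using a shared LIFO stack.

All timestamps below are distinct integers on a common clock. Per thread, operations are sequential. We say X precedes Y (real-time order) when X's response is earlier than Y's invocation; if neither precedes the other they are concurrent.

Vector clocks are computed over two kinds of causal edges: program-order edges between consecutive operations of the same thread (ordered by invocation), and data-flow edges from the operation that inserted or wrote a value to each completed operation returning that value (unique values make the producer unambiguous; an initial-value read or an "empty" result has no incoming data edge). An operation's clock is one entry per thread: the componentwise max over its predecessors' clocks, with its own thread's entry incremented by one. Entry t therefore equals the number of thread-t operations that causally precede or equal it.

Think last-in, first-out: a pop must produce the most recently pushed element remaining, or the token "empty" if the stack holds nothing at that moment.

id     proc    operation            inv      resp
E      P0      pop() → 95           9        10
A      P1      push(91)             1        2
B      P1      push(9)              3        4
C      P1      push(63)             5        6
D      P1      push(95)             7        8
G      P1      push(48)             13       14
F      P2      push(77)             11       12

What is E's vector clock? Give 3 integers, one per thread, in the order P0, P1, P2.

invoked at 11, F has no predecessors; its own P2 bump gives (0, 0, 1)
invoked at 1, A has no predecessors; its own P1 bump gives (0, 1, 0)
B (invocation 3): componentwise max over VC(A)=(0, 1, 0), +1 at P1, giving (0, 2, 0)
C (invocation 5): componentwise max over VC(B)=(0, 2, 0), +1 at P1, giving (0, 3, 0)
D (invocation 7): componentwise max over VC(C)=(0, 3, 0), +1 at P1, giving (0, 4, 0)
G (invocation 13): componentwise max over VC(D)=(0, 4, 0), +1 at P1, giving (0, 5, 0)
E (invocation 9): componentwise max over VC(D)=(0, 4, 0), +1 at P0, giving (1, 4, 0)
target: VC(E) = (1, 4, 0)

(1, 4, 0)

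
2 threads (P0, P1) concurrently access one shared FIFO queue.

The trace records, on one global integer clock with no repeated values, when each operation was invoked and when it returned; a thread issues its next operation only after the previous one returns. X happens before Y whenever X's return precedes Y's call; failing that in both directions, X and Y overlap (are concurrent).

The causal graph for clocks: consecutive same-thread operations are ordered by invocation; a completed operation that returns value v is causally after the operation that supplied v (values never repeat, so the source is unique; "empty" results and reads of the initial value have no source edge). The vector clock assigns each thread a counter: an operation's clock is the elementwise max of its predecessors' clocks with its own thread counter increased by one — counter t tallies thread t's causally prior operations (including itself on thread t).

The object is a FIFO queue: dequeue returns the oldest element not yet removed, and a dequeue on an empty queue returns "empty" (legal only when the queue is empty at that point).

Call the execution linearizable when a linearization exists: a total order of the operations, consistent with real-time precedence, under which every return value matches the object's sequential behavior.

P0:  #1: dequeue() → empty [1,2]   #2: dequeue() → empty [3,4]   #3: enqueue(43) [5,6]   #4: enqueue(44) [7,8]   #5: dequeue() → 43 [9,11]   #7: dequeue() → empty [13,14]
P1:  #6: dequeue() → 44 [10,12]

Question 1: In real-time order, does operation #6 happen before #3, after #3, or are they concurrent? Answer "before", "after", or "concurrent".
Answer: after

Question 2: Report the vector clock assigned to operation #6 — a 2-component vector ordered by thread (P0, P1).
Answer: (4, 1)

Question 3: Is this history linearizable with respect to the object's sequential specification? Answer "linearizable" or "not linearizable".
a witness: #1, #2, #3, #4, #5, #6, #7
step 1: #1 dequeue() → empty — queue <>
step 2: #2 dequeue() → empty — queue <>
step 3: #3 enqueue(43) — queue <43>
step 4: #4 enqueue(44) — queue <43,44>
step 5: #5 dequeue() → 43 — queue <44>
step 6: #6 dequeue() → 44 — queue <>
step 7: #7 dequeue() → empty — queue <>

linearizable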